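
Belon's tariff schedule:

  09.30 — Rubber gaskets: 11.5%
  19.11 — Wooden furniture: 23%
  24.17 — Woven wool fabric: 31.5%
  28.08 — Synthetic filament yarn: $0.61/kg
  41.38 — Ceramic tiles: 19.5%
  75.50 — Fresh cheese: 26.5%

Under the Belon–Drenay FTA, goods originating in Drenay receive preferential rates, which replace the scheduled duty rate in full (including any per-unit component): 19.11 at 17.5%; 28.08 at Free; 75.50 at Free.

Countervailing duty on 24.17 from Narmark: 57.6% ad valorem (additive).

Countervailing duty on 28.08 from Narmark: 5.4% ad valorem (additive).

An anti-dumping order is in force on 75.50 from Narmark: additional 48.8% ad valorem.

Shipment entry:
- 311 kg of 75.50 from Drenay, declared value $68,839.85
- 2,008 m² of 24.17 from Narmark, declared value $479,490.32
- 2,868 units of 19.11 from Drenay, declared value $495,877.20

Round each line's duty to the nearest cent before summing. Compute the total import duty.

$514,004.39

Line 1 (75.50, Drenay, 311 kg, $68,839.85):
Base rate for 75.50 is 26.5%.
Origin Drenay qualifies under the Belon–Drenay agreement and 75.50 is covered: preferential rate Free applies instead.
The additional-duty order on 75.50 targets Narmark, not Drenay; it does not apply.
Duty = $68,839.85 × 0% = $0.00.
Line 2 (24.17, Narmark, 2,008 m², $479,490.32):
Base rate for 24.17 is 31.5%.
Additional duty on 24.17 from Narmark: +57.6%. Applied ad valorem rate: 31.5% + 57.6% = 89.1%.
Duty = $479,490.32 × 89.1% = $427,225.88.
Line 3 (19.11, Drenay, 2,868 units, $495,877.20):
Base rate for 19.11 is 23%.
Origin Drenay qualifies under the Belon–Drenay agreement and 19.11 is covered: preferential rate 17.5% applies instead.
Duty = $495,877.20 × 17.5% = $86,778.51.
Total = $0.00 + $427,225.88 + $86,778.51 = $514,004.39.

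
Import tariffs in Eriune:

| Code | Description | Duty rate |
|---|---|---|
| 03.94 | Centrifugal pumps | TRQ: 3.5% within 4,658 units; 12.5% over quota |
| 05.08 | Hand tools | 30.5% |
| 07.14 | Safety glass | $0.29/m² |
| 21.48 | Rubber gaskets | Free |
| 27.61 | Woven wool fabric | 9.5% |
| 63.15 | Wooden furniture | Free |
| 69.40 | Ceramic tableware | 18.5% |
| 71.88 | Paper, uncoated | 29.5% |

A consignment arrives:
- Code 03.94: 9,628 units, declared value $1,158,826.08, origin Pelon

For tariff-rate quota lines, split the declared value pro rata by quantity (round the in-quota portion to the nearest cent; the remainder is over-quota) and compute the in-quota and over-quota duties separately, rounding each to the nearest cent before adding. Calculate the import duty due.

Line 1 (03.94, Pelon, 9,628 units, $1,158,826.08):
Code 03.94 is under a tariff-rate quota (threshold 4,658 units). In-quota: 4,658 units at 3.5%; over-quota: 4,970 units at 12.5%.
Pro-rata value split: in-quota = $1,158,826.08 × 4,658/9,628 = $560,636.88; over-quota = $1,158,826.08 − $560,636.88 = $598,189.20.
In-quota duty = $560,636.88 × 3.5% = $19,622.29. Over-quota duty = $598,189.20 × 12.5% = $74,773.65.
Line duty = $19,622.29 + $74,773.65 = $94,395.94.

$94,395.94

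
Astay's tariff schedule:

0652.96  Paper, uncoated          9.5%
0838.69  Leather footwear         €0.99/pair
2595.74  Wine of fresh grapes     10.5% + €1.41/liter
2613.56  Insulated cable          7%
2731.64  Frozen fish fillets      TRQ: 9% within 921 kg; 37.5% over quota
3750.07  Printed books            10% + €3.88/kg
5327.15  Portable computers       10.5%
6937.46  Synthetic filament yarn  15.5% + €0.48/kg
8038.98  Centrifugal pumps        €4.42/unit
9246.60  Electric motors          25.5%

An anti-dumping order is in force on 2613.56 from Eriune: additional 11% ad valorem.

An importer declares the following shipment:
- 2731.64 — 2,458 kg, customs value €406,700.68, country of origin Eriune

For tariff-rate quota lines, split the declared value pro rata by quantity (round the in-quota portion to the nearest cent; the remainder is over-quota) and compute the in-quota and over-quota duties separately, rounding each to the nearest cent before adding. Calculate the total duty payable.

€109,081.99

Line 1 (2731.64, Eriune, 2,458 kg, €406,700.68):
Code 2731.64 is under a tariff-rate quota (threshold 921 kg). In-quota: 921 kg at 9%; over-quota: 1,537 kg at 37.5%.
Pro-rata value split: in-quota = €406,700.68 × 921/2,458 = €152,388.66; over-quota = €406,700.68 − €152,388.66 = €254,312.02.
In-quota duty = €152,388.66 × 9% = €13,714.98. Over-quota duty = €254,312.02 × 37.5% = €95,367.01.
Line duty = €13,714.98 + €95,367.01 = €109,081.99.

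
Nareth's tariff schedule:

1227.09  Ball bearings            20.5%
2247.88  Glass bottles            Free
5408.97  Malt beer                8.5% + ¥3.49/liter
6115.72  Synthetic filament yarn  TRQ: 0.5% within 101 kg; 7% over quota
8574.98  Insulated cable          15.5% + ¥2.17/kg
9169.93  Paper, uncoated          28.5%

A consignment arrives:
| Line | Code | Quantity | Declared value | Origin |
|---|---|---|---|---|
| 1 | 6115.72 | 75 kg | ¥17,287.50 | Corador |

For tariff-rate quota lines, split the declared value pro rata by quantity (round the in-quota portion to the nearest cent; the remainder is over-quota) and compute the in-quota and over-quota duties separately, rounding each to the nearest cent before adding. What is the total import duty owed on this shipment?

¥86.44

Line 1 (6115.72, Corador, 75 kg, ¥17,287.50):
Code 6115.72 is under a tariff-rate quota (threshold 101 kg). Quantity 75 kg is within the quota, so the in-quota rate 0.5% applies to the full value.
Duty = ¥17,287.50 × 0.5% = ¥86.44.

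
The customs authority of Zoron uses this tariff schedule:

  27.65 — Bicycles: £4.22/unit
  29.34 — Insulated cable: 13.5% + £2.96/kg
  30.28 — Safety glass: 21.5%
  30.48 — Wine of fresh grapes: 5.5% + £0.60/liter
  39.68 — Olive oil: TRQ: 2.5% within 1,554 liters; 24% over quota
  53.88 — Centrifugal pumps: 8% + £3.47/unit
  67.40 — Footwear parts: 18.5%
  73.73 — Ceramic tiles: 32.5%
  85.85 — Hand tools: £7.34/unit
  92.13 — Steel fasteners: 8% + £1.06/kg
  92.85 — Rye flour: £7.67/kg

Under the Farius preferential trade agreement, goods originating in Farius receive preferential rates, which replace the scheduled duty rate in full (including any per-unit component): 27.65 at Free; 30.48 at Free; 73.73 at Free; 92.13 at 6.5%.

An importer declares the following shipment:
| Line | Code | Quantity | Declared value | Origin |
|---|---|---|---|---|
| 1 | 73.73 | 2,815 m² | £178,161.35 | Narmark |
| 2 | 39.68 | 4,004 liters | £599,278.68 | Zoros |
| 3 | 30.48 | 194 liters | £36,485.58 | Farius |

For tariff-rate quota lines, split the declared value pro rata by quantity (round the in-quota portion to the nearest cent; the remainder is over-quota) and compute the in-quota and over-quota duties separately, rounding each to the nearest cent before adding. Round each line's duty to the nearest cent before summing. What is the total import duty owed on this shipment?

£151,723.08

Line 1 (73.73, Narmark, 2,815 m², £178,161.35):
Base rate for 73.73 is 32.5%.
73.73 has an FTA preferential rate, but origin Narmark is not Farius; base rate stands.
Duty = £178,161.35 × 32.5% = £57,902.44.
Line 2 (39.68, Zoros, 4,004 liters, £599,278.68):
Code 39.68 is under a tariff-rate quota (threshold 1,554 liters). In-quota: 1,554 liters at 2.5%; over-quota: 2,450 liters at 24%.
Pro-rata value split: in-quota = £599,278.68 × 1,554/4,004 = £232,587.18; over-quota = £599,278.68 − £232,587.18 = £366,691.50.
In-quota duty = £232,587.18 × 2.5% = £5,814.68. Over-quota duty = £366,691.50 × 24% = £88,005.96.
Line duty = £5,814.68 + £88,005.96 = £93,820.64.
Line 3 (30.48, Farius, 194 liters, £36,485.58):
Base rate for 30.48 is 5.5% + £0.60/liter.
Origin Farius qualifies under the Zoron–Farius agreement and 30.48 is covered: preferential rate Free applies instead.
Duty = £36,485.58 × 0% = £0.00.
Total = £57,902.44 + £93,820.64 + £0.00 = £151,723.08.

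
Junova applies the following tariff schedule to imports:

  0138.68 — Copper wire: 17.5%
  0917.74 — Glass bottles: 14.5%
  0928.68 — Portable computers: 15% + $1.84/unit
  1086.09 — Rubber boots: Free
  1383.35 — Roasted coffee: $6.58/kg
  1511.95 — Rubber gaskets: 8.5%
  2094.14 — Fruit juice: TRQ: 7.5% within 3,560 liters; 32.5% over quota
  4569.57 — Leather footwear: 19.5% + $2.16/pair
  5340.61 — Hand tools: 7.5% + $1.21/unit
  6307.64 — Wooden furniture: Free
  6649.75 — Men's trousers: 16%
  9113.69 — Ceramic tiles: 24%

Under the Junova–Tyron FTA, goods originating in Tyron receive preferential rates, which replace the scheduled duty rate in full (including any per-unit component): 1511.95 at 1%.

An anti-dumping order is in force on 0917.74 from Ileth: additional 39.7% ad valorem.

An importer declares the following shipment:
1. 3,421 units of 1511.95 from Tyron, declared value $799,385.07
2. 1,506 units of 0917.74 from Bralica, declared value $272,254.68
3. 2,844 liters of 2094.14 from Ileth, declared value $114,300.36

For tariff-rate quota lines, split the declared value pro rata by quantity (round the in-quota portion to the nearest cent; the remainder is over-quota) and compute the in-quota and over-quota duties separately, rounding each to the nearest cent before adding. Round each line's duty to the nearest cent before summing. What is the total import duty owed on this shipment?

$56,043.31

Line 1 (1511.95, Tyron, 3,421 units, $799,385.07):
Base rate for 1511.95 is 8.5%.
Origin Tyron qualifies under the Junova–Tyron agreement and 1511.95 is covered: preferential rate 1% applies instead.
Duty = $799,385.07 × 1% = $7,993.85.
Line 2 (0917.74, Bralica, 1,506 units, $272,254.68):
Base rate for 0917.74 is 14.5%.
The additional-duty order on 0917.74 targets Ileth, not Bralica; it does not apply.
Duty = $272,254.68 × 14.5% = $39,476.93.
Line 3 (2094.14, Ileth, 2,844 liters, $114,300.36):
Code 2094.14 is under a tariff-rate quota (threshold 3,560 liters). Quantity 2,844 liters is within the quota, so the in-quota rate 7.5% applies to the full value.
Duty = $114,300.36 × 7.5% = $8,572.53.
Total = $7,993.85 + $39,476.93 + $8,572.53 = $56,043.31.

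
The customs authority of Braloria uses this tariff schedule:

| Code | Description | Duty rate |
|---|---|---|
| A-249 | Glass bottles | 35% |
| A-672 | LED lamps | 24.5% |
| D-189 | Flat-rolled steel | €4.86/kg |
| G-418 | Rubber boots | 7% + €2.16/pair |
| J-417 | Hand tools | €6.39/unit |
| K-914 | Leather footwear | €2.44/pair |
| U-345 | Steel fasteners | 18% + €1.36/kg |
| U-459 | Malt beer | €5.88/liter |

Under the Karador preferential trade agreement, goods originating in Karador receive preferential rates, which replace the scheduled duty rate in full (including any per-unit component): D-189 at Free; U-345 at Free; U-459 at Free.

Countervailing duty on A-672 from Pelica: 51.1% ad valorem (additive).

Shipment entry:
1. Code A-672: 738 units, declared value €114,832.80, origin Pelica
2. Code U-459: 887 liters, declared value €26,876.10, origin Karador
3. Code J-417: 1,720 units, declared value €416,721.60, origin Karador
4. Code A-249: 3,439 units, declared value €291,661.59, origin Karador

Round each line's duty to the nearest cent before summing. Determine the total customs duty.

Line 1 (A-672, Pelica, 738 units, €114,832.80):
Base rate for A-672 is 24.5%.
Additional duty on A-672 from Pelica: +51.1%. Applied ad valorem rate: 24.5% + 51.1% = 75.6%.
Duty = €114,832.80 × 75.6% = €86,813.60.
Line 2 (U-459, Karador, 887 liters, €26,876.10):
Base rate for U-459 is €5.88/liter.
Origin Karador qualifies under the Braloria–Karador agreement and U-459 is covered: preferential rate Free applies instead.
Duty = €26,876.10 × 0% = €0.00.
Line 3 (J-417, Karador, 1,720 units, €416,721.60):
Base rate for J-417 is €6.39/unit.
Origin Karador is the FTA partner but J-417 is not on the preference list; base rate stands.
Duty = 1,720 × €6.39 = €10,990.80.
Line 4 (A-249, Karador, 3,439 units, €291,661.59):
Base rate for A-249 is 35%.
Origin Karador is the FTA partner but A-249 is not on the preference list; base rate stands.
Duty = €291,661.59 × 35% = €102,081.56.
Total = €86,813.60 + €0.00 + €10,990.80 + €102,081.56 = €199,885.96.

€199,885.96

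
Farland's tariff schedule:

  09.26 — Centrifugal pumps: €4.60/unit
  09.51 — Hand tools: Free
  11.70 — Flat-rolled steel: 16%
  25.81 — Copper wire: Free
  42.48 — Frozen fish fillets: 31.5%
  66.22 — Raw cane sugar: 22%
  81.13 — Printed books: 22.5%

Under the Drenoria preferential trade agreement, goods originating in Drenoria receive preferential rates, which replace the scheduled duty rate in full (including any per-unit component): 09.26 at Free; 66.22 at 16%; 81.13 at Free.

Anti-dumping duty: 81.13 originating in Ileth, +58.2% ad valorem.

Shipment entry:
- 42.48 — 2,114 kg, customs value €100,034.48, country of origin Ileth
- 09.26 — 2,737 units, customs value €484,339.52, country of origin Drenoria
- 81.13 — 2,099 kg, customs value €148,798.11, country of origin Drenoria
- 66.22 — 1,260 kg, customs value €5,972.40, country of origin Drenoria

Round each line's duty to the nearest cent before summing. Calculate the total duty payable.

Line 1 (42.48, Ileth, 2,114 kg, €100,034.48):
Base rate for 42.48 is 31.5%.
Duty = €100,034.48 × 31.5% = €31,510.86.
Line 2 (09.26, Drenoria, 2,737 units, €484,339.52):
Base rate for 09.26 is €4.60/unit.
Origin Drenoria qualifies under the Farland–Drenoria agreement and 09.26 is covered: preferential rate Free applies instead.
Duty = €484,339.52 × 0% = €0.00.
Line 3 (81.13, Drenoria, 2,099 kg, €148,798.11):
Base rate for 81.13 is 22.5%.
Origin Drenoria qualifies under the Farland–Drenoria agreement and 81.13 is covered: preferential rate Free applies instead.
The additional-duty order on 81.13 targets Ileth, not Drenoria; it does not apply.
Duty = €148,798.11 × 0% = €0.00.
Line 4 (66.22, Drenoria, 1,260 kg, €5,972.40):
Base rate for 66.22 is 22%.
Origin Drenoria qualifies under the Farland–Drenoria agreement and 66.22 is covered: preferential rate 16% applies instead.
Duty = €5,972.40 × 16% = €955.58.
Total = €31,510.86 + €0.00 + €0.00 + €955.58 = €32,466.44.

€32,466.44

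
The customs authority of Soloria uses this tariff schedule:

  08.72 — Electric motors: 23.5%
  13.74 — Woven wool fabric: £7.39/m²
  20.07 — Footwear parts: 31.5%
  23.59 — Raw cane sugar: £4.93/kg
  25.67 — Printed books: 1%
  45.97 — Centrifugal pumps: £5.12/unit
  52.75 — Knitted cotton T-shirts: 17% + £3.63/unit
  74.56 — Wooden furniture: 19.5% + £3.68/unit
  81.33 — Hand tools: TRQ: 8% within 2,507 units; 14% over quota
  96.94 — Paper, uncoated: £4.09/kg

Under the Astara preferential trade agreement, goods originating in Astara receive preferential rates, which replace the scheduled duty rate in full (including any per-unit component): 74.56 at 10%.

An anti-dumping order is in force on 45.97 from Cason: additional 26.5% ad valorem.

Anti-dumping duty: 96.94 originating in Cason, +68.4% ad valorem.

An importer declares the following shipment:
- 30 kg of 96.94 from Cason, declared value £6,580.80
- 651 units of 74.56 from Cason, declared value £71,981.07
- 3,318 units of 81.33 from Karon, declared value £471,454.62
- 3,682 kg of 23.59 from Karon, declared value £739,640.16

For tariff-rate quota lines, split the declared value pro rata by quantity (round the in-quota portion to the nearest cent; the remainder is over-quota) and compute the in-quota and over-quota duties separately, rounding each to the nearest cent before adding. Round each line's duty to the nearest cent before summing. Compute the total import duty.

£83,838.69

Line 1 (96.94, Cason, 30 kg, £6,580.80):
Base rate for 96.94 is £4.09/kg.
Additional duty on 96.94 from Cason: +68.4% ad valorem. Applied ad valorem rate = 68.4%.
Duty = £6,580.80 × 68.4% + 30 × £4.09 = £4,623.97.
Line 2 (74.56, Cason, 651 units, £71,981.07):
Base rate for 74.56 is 19.5% + £3.68/unit.
74.56 has an FTA preferential rate, but origin Cason is not Astara; base rate stands.
Duty = £71,981.07 × 19.5% + 651 × £3.68 = £16,431.99.
Line 3 (81.33, Karon, 3,318 units, £471,454.62):
Code 81.33 is under a tariff-rate quota (threshold 2,507 units). In-quota: 2,507 units at 8%; over-quota: 811 units at 14%.
Pro-rata value split: in-quota = £471,454.62 × 2,507/3,318 = £356,219.63; over-quota = £471,454.62 − £356,219.63 = £115,234.99.
In-quota duty = £356,219.63 × 8% = £28,497.57. Over-quota duty = £115,234.99 × 14% = £16,132.90.
Line duty = £28,497.57 + £16,132.90 = £44,630.47.
Line 4 (23.59, Karon, 3,682 kg, £739,640.16):
Base rate for 23.59 is £4.93/kg.
Duty = 3,682 × £4.93 = £18,152.26.
Total = £4,623.97 + £16,431.99 + £44,630.47 + £18,152.26 = £83,838.69.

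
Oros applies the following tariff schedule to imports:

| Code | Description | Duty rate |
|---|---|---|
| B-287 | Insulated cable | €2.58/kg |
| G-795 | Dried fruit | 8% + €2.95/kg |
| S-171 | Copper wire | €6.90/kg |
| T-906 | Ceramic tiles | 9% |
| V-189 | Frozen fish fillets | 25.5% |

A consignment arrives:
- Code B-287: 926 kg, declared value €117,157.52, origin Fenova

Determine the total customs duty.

€2,389.08

Line 1 (B-287, Fenova, 926 kg, €117,157.52):
Base rate for B-287 is €2.58/kg.
Duty = 926 × €2.58 = €2,389.08.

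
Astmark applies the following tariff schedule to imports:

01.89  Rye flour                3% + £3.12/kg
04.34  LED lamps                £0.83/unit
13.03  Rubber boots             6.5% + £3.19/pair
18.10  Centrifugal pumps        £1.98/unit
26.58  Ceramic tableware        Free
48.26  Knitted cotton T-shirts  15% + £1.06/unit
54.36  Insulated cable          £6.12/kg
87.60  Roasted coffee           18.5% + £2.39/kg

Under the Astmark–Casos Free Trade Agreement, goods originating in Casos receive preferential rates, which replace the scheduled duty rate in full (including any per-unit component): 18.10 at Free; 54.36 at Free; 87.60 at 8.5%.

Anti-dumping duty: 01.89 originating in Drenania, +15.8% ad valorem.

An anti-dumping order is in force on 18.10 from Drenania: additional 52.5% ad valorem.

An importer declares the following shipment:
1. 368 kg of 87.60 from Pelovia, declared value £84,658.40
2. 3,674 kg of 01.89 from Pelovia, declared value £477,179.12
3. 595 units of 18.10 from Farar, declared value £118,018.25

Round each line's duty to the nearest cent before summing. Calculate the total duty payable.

Line 1 (87.60, Pelovia, 368 kg, £84,658.40):
Base rate for 87.60 is 18.5% + £2.39/kg.
87.60 has an FTA preferential rate, but origin Pelovia is not Casos; base rate stands.
Duty = £84,658.40 × 18.5% + 368 × £2.39 = £16,541.32.
Line 2 (01.89, Pelovia, 3,674 kg, £477,179.12):
Base rate for 01.89 is 3% + £3.12/kg.
The additional-duty order on 01.89 targets Drenania, not Pelovia; it does not apply.
Duty = £477,179.12 × 3% + 3,674 × £3.12 = £25,778.25.
Line 3 (18.10, Farar, 595 units, £118,018.25):
Base rate for 18.10 is £1.98/unit.
18.10 has an FTA preferential rate, but origin Farar is not Casos; base rate stands.
The additional-duty order on 18.10 targets Drenania, not Farar; it does not apply.
Duty = 595 × £1.98 = £1,178.10.
Total = £16,541.32 + £25,778.25 + £1,178.10 = £43,497.67.

£43,497.67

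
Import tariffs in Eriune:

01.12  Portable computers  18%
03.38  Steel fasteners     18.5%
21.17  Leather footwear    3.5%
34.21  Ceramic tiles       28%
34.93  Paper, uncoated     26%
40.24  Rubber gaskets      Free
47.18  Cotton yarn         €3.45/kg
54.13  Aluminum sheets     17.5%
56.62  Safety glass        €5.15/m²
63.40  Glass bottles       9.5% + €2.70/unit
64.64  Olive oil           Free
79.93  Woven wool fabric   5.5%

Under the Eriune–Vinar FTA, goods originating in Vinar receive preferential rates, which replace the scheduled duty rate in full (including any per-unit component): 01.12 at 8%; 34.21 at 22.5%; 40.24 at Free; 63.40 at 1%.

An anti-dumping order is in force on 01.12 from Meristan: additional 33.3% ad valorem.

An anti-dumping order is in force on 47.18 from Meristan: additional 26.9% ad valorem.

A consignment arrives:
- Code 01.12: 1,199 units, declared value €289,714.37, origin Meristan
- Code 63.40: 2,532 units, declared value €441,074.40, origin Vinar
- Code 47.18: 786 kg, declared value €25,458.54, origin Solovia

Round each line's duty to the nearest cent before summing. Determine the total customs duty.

€155,745.91

Line 1 (01.12, Meristan, 1,199 units, €289,714.37):
Base rate for 01.12 is 18%.
01.12 has an FTA preferential rate, but origin Meristan is not Vinar; base rate stands.
Additional duty on 01.12 from Meristan: +33.3%. Applied ad valorem rate: 18% + 33.3% = 51.3%.
Duty = €289,714.37 × 51.3% = €148,623.47.
Line 2 (63.40, Vinar, 2,532 units, €441,074.40):
Base rate for 63.40 is 9.5% + €2.70/unit.
Origin Vinar qualifies under the Eriune–Vinar agreement and 63.40 is covered: preferential rate 1% applies instead.
Duty = €441,074.40 × 1% = €4,410.74.
Line 3 (47.18, Solovia, 786 kg, €25,458.54):
Base rate for 47.18 is €3.45/kg.
The additional-duty order on 47.18 targets Meristan, not Solovia; it does not apply.
Duty = 786 × €3.45 = €2,711.70.
Total = €148,623.47 + €4,410.74 + €2,711.70 = €155,745.91.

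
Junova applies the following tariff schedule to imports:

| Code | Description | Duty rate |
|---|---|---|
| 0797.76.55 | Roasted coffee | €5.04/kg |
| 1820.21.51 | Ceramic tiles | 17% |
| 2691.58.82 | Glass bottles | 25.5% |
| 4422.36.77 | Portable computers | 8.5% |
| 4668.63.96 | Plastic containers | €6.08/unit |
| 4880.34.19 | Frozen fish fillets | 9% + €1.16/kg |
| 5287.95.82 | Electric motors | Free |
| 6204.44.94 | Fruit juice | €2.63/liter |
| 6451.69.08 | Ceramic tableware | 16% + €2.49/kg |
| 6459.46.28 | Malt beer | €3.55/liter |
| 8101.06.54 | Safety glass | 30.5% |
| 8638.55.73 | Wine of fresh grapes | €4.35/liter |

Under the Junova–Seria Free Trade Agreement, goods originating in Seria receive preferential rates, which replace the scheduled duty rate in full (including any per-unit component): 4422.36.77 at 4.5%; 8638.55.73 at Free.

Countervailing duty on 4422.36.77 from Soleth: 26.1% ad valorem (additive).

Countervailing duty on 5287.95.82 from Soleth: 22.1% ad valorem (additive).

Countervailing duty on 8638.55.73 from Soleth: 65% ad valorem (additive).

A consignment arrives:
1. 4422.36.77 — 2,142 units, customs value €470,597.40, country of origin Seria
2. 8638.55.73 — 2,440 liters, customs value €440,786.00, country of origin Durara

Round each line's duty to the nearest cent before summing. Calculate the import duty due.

€31,790.88

Line 1 (4422.36.77, Seria, 2,142 units, €470,597.40):
Base rate for 4422.36.77 is 8.5%.
Origin Seria qualifies under the Junova–Seria agreement and 4422.36.77 is covered: preferential rate 4.5% applies instead.
The additional-duty order on 4422.36.77 targets Soleth, not Seria; it does not apply.
Duty = €470,597.40 × 4.5% = €21,176.88.
Line 2 (8638.55.73, Durara, 2,440 liters, €440,786.00):
Base rate for 8638.55.73 is €4.35/liter.
8638.55.73 has an FTA preferential rate, but origin Durara is not Seria; base rate stands.
The additional-duty order on 8638.55.73 targets Soleth, not Durara; it does not apply.
Duty = 2,440 × €4.35 = €10,614.00.
Total = €21,176.88 + €10,614.00 = €31,790.88.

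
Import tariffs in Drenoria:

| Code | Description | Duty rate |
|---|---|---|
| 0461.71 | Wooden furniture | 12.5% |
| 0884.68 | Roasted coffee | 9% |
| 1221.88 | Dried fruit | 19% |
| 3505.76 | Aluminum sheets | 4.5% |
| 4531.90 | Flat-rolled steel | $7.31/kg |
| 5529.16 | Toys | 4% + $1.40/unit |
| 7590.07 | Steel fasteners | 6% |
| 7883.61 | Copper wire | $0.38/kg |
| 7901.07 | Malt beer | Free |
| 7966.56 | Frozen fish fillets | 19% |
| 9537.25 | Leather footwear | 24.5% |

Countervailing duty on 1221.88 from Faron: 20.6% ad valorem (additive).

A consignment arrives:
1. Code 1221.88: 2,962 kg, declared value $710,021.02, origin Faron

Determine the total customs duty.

Line 1 (1221.88, Faron, 2,962 kg, $710,021.02):
Base rate for 1221.88 is 19%.
Additional duty on 1221.88 from Faron: +20.6%. Applied ad valorem rate: 19% + 20.6% = 39.6%.
Duty = $710,021.02 × 39.6% = $281,168.32.

$281,168.32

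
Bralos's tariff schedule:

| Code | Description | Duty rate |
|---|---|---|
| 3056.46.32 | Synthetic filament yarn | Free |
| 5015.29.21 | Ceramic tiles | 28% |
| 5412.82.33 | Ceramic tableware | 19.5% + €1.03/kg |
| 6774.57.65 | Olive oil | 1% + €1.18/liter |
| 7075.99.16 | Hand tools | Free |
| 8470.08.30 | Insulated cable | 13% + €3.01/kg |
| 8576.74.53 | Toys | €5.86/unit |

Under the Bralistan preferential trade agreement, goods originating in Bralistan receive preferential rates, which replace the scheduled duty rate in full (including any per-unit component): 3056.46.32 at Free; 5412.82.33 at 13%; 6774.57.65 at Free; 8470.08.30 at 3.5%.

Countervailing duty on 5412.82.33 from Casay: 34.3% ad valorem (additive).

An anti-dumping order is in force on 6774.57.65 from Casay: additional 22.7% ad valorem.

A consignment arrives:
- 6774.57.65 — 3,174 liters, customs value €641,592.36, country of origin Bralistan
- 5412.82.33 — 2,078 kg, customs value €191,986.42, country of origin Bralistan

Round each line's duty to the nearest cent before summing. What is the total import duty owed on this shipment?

Line 1 (6774.57.65, Bralistan, 3,174 liters, €641,592.36):
Base rate for 6774.57.65 is 1% + €1.18/liter.
Origin Bralistan qualifies under the Bralos–Bralistan agreement and 6774.57.65 is covered: preferential rate Free applies instead.
The additional-duty order on 6774.57.65 targets Casay, not Bralistan; it does not apply.
Duty = €641,592.36 × 0% = €0.00.
Line 2 (5412.82.33, Bralistan, 2,078 kg, €191,986.42):
Base rate for 5412.82.33 is 19.5% + €1.03/kg.
Origin Bralistan qualifies under the Bralos–Bralistan agreement and 5412.82.33 is covered: preferential rate 13% applies instead.
The additional-duty order on 5412.82.33 targets Casay, not Bralistan; it does not apply.
Duty = €191,986.42 × 13% = €24,958.23.
Total = €0.00 + €24,958.23 = €24,958.23.

€24,958.23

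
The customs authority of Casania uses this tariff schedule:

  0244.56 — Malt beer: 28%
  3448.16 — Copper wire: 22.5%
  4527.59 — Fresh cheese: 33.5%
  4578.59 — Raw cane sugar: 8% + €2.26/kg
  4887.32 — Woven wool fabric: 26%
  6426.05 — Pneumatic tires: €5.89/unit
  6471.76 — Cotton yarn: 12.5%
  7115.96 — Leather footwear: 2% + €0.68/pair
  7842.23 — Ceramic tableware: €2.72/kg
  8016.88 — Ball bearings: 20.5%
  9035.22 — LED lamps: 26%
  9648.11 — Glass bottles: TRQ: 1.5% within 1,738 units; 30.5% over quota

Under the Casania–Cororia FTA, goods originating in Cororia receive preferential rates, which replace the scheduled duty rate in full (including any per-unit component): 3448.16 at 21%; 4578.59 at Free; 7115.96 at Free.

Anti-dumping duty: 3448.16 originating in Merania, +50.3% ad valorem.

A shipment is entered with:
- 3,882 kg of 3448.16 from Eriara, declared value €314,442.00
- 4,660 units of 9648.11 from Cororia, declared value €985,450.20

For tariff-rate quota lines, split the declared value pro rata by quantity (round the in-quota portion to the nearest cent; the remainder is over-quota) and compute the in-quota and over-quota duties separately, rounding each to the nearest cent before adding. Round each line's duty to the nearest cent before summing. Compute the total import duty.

€264,726.65

Line 1 (3448.16, Eriara, 3,882 kg, €314,442.00):
Base rate for 3448.16 is 22.5%.
3448.16 has an FTA preferential rate, but origin Eriara is not Cororia; base rate stands.
The additional-duty order on 3448.16 targets Merania, not Eriara; it does not apply.
Duty = €314,442.00 × 22.5% = €70,749.45.
Line 2 (9648.11, Cororia, 4,660 units, €985,450.20):
Code 9648.11 is under a tariff-rate quota (threshold 1,738 units). In-quota: 1,738 units at 1.5%; over-quota: 2,922 units at 30.5%.
Pro-rata value split: in-quota = €985,450.20 × 1,738/4,660 = €367,534.86; over-quota = €985,450.20 − €367,534.86 = €617,915.34.
In-quota duty = €367,534.86 × 1.5% = €5,513.02. Over-quota duty = €617,915.34 × 30.5% = €188,464.18.
Line duty = €5,513.02 + €188,464.18 = €193,977.20.
Total = €70,749.45 + €193,977.20 = €264,726.65.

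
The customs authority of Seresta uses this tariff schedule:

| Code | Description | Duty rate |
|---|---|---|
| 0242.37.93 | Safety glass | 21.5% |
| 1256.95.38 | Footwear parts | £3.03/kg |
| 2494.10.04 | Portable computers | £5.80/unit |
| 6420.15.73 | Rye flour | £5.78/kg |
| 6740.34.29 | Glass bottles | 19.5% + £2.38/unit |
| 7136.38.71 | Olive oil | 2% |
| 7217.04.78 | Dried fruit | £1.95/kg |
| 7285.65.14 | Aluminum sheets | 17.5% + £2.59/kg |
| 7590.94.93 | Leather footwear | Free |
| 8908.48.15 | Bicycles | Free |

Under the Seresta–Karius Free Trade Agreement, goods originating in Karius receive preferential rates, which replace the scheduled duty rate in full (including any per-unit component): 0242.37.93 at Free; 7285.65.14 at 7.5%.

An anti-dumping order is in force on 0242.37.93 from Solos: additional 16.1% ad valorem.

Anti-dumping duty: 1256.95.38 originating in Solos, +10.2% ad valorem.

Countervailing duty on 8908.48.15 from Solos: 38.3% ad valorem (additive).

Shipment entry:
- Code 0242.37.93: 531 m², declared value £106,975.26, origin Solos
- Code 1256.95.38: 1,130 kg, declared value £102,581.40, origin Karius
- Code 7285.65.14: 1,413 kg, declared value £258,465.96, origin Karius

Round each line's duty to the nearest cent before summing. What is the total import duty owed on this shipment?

Line 1 (0242.37.93, Solos, 531 m², £106,975.26):
Base rate for 0242.37.93 is 21.5%.
0242.37.93 has an FTA preferential rate, but origin Solos is not Karius; base rate stands.
Additional duty on 0242.37.93 from Solos: +16.1%. Applied ad valorem rate: 21.5% + 16.1% = 37.6%.
Duty = £106,975.26 × 37.6% = £40,222.70.
Line 2 (1256.95.38, Karius, 1,130 kg, £102,581.40):
Base rate for 1256.95.38 is £3.03/kg.
Origin Karius is the FTA partner but 1256.95.38 is not on the preference list; base rate stands.
The additional-duty order on 1256.95.38 targets Solos, not Karius; it does not apply.
Duty = 1,130 × £3.03 = £3,423.90.
Line 3 (7285.65.14, Karius, 1,413 kg, £258,465.96):
Base rate for 7285.65.14 is 17.5% + £2.59/kg.
Origin Karius qualifies under the Seresta–Karius agreement and 7285.65.14 is covered: preferential rate 7.5% applies instead.
Duty = £258,465.96 × 7.5% = £19,384.95.
Total = £40,222.70 + £3,423.90 + £19,384.95 = £63,031.55.

£63,031.55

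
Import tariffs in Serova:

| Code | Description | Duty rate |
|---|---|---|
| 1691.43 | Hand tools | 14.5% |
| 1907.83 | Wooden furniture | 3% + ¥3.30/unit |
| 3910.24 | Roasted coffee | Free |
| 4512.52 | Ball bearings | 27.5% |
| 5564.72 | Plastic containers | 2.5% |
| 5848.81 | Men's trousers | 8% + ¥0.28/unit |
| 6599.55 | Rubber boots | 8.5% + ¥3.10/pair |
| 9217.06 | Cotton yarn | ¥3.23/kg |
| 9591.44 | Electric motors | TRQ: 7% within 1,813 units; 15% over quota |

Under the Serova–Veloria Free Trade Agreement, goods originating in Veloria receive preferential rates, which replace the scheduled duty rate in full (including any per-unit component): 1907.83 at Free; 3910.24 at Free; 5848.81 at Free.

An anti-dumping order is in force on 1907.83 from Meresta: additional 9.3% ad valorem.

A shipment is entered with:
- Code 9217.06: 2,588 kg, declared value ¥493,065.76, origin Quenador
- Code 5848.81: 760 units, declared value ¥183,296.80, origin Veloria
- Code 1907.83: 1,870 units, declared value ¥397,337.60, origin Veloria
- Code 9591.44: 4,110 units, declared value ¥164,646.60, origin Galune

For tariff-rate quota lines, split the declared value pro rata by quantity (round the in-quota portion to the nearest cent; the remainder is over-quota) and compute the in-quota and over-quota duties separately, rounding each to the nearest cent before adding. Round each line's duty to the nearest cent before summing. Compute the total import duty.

¥27,245.92

Line 1 (9217.06, Quenador, 2,588 kg, ¥493,065.76):
Base rate for 9217.06 is ¥3.23/kg.
Duty = 2,588 × ¥3.23 = ¥8,359.24.
Line 2 (5848.81, Veloria, 760 units, ¥183,296.80):
Base rate for 5848.81 is 8% + ¥0.28/unit.
Origin Veloria qualifies under the Serova–Veloria agreement and 5848.81 is covered: preferential rate Free applies instead.
Duty = ¥183,296.80 × 0% = ¥0.00.
Line 3 (1907.83, Veloria, 1,870 units, ¥397,337.60):
Base rate for 1907.83 is 3% + ¥3.30/unit.
Origin Veloria qualifies under the Serova–Veloria agreement and 1907.83 is covered: preferential rate Free applies instead.
The additional-duty order on 1907.83 targets Meresta, not Veloria; it does not apply.
Duty = ¥397,337.60 × 0% = ¥0.00.
Line 4 (9591.44, Galune, 4,110 units, ¥164,646.60):
Code 9591.44 is under a tariff-rate quota (threshold 1,813 units). In-quota: 1,813 units at 7%; over-quota: 2,297 units at 15%.
Pro-rata value split: in-quota = ¥164,646.60 × 1,813/4,110 = ¥72,628.78; over-quota = ¥164,646.60 − ¥72,628.78 = ¥92,017.82.
In-quota duty = ¥72,628.78 × 7% = ¥5,084.01. Over-quota duty = ¥92,017.82 × 15% = ¥13,802.67.
Line duty = ¥5,084.01 + ¥13,802.67 = ¥18,886.68.
Total = ¥8,359.24 + ¥0.00 + ¥0.00 + ¥18,886.68 = ¥27,245.92.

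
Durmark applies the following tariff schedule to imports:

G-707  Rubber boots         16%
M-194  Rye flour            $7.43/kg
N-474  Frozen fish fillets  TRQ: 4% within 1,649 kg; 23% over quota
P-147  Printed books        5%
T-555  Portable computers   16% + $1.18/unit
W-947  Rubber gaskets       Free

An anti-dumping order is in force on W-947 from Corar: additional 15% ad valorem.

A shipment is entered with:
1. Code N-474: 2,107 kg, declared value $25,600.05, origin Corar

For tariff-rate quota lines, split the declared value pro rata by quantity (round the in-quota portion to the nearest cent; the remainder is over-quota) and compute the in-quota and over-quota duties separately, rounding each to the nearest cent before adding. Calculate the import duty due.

Line 1 (N-474, Corar, 2,107 kg, $25,600.05):
Code N-474 is under a tariff-rate quota (threshold 1,649 kg). In-quota: 1,649 kg at 4%; over-quota: 458 kg at 23%.
Pro-rata value split: in-quota = $25,600.05 × 1,649/2,107 = $20,035.35; over-quota = $25,600.05 − $20,035.35 = $5,564.70.
In-quota duty = $20,035.35 × 4% = $801.41. Over-quota duty = $5,564.70 × 23% = $1,279.88.
Line duty = $801.41 + $1,279.88 = $2,081.29.

$2,081.29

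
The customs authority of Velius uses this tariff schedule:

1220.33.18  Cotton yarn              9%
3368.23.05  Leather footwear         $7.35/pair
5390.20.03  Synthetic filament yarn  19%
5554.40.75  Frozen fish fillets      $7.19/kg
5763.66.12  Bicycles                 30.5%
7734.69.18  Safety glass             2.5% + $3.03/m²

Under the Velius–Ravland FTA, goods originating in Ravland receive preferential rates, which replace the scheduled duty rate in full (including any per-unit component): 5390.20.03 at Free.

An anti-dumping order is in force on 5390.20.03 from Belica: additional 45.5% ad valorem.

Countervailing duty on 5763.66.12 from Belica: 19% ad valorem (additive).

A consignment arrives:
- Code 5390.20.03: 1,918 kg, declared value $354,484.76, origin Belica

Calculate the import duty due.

Line 1 (5390.20.03, Belica, 1,918 kg, $354,484.76):
Base rate for 5390.20.03 is 19%.
5390.20.03 has an FTA preferential rate, but origin Belica is not Ravland; base rate stands.
Additional duty on 5390.20.03 from Belica: +45.5%. Applied ad valorem rate: 19% + 45.5% = 64.5%.
Duty = $354,484.76 × 64.5% = $228,642.67.

$228,642.67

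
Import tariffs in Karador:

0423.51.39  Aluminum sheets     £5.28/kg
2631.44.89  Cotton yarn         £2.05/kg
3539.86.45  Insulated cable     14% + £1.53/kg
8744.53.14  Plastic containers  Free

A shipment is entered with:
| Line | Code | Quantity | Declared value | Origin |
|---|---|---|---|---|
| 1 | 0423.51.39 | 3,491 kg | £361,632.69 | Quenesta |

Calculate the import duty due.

Line 1 (0423.51.39, Quenesta, 3,491 kg, £361,632.69):
Base rate for 0423.51.39 is £5.28/kg.
Duty = 3,491 × £5.28 = £18,432.48.

£18,432.48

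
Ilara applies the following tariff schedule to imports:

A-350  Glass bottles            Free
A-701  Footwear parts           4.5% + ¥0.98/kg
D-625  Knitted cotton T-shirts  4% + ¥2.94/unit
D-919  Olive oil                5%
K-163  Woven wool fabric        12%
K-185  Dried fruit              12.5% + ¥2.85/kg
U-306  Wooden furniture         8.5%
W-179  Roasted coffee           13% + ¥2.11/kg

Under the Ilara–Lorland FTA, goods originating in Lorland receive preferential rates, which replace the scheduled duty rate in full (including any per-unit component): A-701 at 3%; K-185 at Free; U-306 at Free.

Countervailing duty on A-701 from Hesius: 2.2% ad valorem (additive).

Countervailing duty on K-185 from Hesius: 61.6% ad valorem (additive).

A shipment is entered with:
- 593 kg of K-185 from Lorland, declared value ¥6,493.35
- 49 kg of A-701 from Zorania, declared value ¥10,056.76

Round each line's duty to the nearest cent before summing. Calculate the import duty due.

Line 1 (K-185, Lorland, 593 kg, ¥6,493.35):
Base rate for K-185 is 12.5% + ¥2.85/kg.
Origin Lorland qualifies under the Ilara–Lorland agreement and K-185 is covered: preferential rate Free applies instead.
The additional-duty order on K-185 targets Hesius, not Lorland; it does not apply.
Duty = ¥6,493.35 × 0% = ¥0.00.
Line 2 (A-701, Zorania, 49 kg, ¥10,056.76):
Base rate for A-701 is 4.5% + ¥0.98/kg.
A-701 has an FTA preferential rate, but origin Zorania is not Lorland; base rate stands.
The additional-duty order on A-701 targets Hesius, not Zorania; it does not apply.
Duty = ¥10,056.76 × 4.5% + 49 × ¥0.98 = ¥500.57.
Total = ¥0.00 + ¥500.57 = ¥500.57.

¥500.57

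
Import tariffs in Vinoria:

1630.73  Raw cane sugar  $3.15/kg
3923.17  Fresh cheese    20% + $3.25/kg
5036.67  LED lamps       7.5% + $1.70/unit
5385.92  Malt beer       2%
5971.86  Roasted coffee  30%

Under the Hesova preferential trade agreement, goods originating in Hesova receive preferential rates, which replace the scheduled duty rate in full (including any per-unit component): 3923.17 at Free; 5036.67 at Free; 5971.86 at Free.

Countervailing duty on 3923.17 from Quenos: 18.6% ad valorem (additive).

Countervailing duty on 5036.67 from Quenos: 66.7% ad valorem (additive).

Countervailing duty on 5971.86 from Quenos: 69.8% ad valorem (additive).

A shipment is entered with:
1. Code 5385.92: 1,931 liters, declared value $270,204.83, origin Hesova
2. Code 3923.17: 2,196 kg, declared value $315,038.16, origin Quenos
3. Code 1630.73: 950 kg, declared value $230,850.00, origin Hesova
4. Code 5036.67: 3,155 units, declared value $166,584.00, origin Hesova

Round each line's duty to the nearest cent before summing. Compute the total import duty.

$137,138.33

Line 1 (5385.92, Hesova, 1,931 liters, $270,204.83):
Base rate for 5385.92 is 2%.
Origin Hesova is the FTA partner but 5385.92 is not on the preference list; base rate stands.
Duty = $270,204.83 × 2% = $5,404.10.
Line 2 (3923.17, Quenos, 2,196 kg, $315,038.16):
Base rate for 3923.17 is 20% + $3.25/kg.
3923.17 has an FTA preferential rate, but origin Quenos is not Hesova; base rate stands.
Additional duty on 3923.17 from Quenos: +18.6%. Applied ad valorem rate: 20% + 18.6% = 38.6%.
Duty = $315,038.16 × 38.6% + 2,196 × $3.25 = $128,741.73.
Line 3 (1630.73, Hesova, 950 kg, $230,850.00):
Base rate for 1630.73 is $3.15/kg.
Origin Hesova is the FTA partner but 1630.73 is not on the preference list; base rate stands.
Duty = 950 × $3.15 = $2,992.50.
Line 4 (5036.67, Hesova, 3,155 units, $166,584.00):
Base rate for 5036.67 is 7.5% + $1.70/unit.
Origin Hesova qualifies under the Vinoria–Hesova agreement and 5036.67 is covered: preferential rate Free applies instead.
The additional-duty order on 5036.67 targets Quenos, not Hesova; it does not apply.
Duty = $166,584.00 × 0% = $0.00.
Total = $5,404.10 + $128,741.73 + $2,992.50 + $0.00 = $137,138.33.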